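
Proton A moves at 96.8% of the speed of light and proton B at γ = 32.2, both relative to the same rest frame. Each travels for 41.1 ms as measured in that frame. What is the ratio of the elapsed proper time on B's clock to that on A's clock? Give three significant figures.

A: β = 0.968; γ = 1/√(1 − 0.968²) = 1/√0.06298 = 3.985. B: γ = 32.2.
τ_A/τ_B = γ_B/γ_A = 32.20/3.985 = 8.081, so τ_B/τ_A = 0.1238.

τ_B/τ_A = 0.124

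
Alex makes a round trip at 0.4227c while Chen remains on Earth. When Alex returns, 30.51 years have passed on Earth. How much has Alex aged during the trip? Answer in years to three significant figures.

τ = 27.7 years

γ = 1/√(1 − 0.4227²) = 1/√0.8213 = 1.103
Alex's clock measures proper time along the trip: τ = Δt/γ = 30.51/1.103 years.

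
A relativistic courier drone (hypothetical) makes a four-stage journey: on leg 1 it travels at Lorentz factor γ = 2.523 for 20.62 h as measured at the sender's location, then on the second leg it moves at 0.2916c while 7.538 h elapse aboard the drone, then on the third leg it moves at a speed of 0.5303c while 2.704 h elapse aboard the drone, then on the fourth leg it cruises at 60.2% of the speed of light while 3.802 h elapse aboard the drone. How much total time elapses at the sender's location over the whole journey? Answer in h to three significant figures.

Δt = 36.5 h

Leg 1: 20.62 h is already measured at the sender's location.
Leg 2: γ = 1/√(1 − 0.2916²) = 1/√0.9150 = 1.045; Δt_2 = 1.045 × 7.538 = 7.880 h.
Leg 3: γ = 1/√(1 − 0.5303²) = 1/√0.7188 = 1.180; Δt_3 = 1.180 × 2.704 = 3.189 h.
Leg 4: β = 0.602; γ = 1/√(1 − 0.602²) = 1/√0.6376 = 1.252; Δt_4 = 1.252 × 3.802 = 4.761 h.
Total: 20.62 + 7.880 + 3.189 + 4.761 h.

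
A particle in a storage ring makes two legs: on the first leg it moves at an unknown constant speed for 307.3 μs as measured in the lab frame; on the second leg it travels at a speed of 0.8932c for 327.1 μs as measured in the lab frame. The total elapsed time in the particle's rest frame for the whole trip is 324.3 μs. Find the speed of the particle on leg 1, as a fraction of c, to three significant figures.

Leg 1: speed unknown; τ_1 = 307.3/γ_1.
Leg 2: γ = 1/√(1 − 0.8932²) = 1/√0.2022 = 2.224; τ_2 = 327.1/2.224 = 147.1 μs.
Total proper time: τ_1 + 147.1 = 324.3, so τ_1 = 324.3 − 147.1 = 177.2 μs.
γ_1 = 307.3/177.2 = 1.734; β = √(1 − 1/γ²) = √0.6674.

β = 0.817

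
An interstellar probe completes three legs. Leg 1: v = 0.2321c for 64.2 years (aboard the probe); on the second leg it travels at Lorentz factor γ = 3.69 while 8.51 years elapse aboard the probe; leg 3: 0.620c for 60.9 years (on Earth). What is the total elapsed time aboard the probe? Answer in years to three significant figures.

Leg 1: 64.2 years is already measured aboard the probe.
Leg 2: 8.51 years is already measured aboard the probe.
Leg 3: γ = 1/√(1 − 0.620²) = 1/√0.6156 = 1.275; τ_3 = 60.9/1.275 = 47.78 years.
Total: 64.20 + 8.510 + 47.78 years.

τ = 120 years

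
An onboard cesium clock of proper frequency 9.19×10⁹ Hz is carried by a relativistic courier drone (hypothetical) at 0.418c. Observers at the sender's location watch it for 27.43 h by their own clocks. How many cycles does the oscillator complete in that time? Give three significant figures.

N = 8.24×10¹⁴

γ = 1/√(1 − 0.418²) = 1/√0.8253 = 1.101
During 27.43 h of lab time, the oscillator's proper time advances by τ = Δt/γ = 27.43/1.101 = 24.92 h = 8.971×10⁴ s.
N = f × τ = 9.19×10⁹ × 8.971×10⁴ = 8.244×10¹⁴.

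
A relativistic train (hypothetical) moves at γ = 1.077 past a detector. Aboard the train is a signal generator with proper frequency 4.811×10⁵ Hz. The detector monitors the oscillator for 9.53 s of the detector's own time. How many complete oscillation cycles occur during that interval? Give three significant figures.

N = 4.26×10⁶

γ = 1.077
During 9.53 s of lab time, the oscillator's proper time advances by τ = Δt/γ = 9.53/1.077 = 8.849 s = 8.849×10⁰ s.
N = f × τ = 4.811×10⁵ × 8.849×10⁰ = 4.257×10⁶.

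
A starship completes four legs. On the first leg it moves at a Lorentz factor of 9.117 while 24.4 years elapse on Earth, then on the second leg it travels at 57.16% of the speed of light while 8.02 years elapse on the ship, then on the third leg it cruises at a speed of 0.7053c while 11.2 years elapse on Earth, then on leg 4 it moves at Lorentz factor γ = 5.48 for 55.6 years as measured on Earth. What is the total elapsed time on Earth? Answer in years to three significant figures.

Leg 1: 24.4 years is already measured on Earth.
Leg 2: β = 0.5716; γ = 1/√(1 − 0.5716²) = 1/√0.6733 = 1.219; Δt_2 = 1.219 × 8.02 = 9.774 years.
Leg 3: 11.2 years is already measured on Earth.
Leg 4: 55.6 years is already measured on Earth.
Total: 24.40 + 9.774 + 11.20 + 55.60 years.

Δt = 101 years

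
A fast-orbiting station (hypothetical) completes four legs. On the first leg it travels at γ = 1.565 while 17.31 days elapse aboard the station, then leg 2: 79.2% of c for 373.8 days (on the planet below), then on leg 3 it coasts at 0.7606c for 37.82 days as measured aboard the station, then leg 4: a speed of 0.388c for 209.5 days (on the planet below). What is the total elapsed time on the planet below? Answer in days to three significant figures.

Δt = 669 days

Leg 1: γ = 1.565; Δt_1 = 1.565 × 17.31 = 27.09 days.
Leg 2: 373.8 days is already measured on the planet below.
Leg 3: γ = 1/√(1 − 0.7606²) = 1/√0.4215 = 1.540; Δt_3 = 1.540 × 37.82 = 58.25 days.
Leg 4: 209.5 days is already measured on the planet below.
Total: 27.09 + 373.8 + 58.25 + 209.5 days.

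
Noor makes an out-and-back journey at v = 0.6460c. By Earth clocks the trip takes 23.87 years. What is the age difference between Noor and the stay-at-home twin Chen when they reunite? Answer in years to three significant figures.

Δt − τ = 5.65 years

γ = 1/√(1 − 0.6460²) = 1/√0.5827 = 1.310
Noor's elapsed proper time: τ = 23.87/1.310 = 18.22 years.
Age gap = Δt − τ = 23.87 − 18.22 years.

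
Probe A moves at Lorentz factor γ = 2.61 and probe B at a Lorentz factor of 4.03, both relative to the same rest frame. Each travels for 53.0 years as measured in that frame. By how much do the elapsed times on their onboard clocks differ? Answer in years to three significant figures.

|τ_A − τ_B| = 7.16 years

A: γ = 2.61; τ_A = 53.0/2.610 = 20.31 years.
B: γ = 4.03; τ_B = 53.0/4.030 = 13.15 years.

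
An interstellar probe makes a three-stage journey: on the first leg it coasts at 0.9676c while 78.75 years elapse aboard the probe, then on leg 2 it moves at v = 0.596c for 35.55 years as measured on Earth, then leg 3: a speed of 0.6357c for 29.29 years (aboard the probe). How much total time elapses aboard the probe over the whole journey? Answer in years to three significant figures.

τ = 137 years

Leg 1: 78.75 years is already measured aboard the probe.
Leg 2: γ = 1/√(1 − 0.596²) = 1/√0.6448 = 1.245; τ_2 = 35.55/1.245 = 28.55 years.
Leg 3: 29.29 years is already measured aboard the probe.
Total: 78.75 + 28.55 + 29.29 years.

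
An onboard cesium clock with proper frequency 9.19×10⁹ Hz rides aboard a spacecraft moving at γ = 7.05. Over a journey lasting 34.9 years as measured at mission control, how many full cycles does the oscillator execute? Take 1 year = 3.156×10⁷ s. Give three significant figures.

γ = 7.05
The oscillator's own cycle count is N = f × τ where τ is the proper time aboard the spacecraft. τ = Δt/γ = 34.9/7.050 = 4.950 years = 1.562×10⁸ s.
N = 9.19×10⁹ × 1.562×10⁸ = 1.436×10¹⁸.

N = 1.44×10¹⁸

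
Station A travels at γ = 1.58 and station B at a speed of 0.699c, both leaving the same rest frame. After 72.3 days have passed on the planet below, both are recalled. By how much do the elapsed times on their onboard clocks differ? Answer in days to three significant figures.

|τ_A − τ_B| = 5.94 days

A: γ = 1.58; τ_A = 72.3/1.580 = 45.76 days.
B: γ = 1/√(1 − 0.699²) = 1/√0.5114 = 1.398; τ_B = 72.3/1.398 = 51.70 days.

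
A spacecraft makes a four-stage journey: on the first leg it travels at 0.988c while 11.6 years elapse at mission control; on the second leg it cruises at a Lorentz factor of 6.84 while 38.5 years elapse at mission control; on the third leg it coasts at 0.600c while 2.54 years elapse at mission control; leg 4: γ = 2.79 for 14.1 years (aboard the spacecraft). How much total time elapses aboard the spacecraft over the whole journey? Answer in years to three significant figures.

τ = 23.6 years

Leg 1: γ = 1/√(1 − 0.988²) = 1/√0.02386 = 6.474; τ_1 = 11.6/6.474 = 1.792 years.
Leg 2: γ = 6.84; τ_2 = 38.5/6.840 = 5.629 years.
Leg 3: γ = 1/√(1 − 0.600²) = 5/4 = 1.250; τ_3 = 2.54/1.250 = 2.032 years.
Leg 4: 14.1 years is already measured aboard the spacecraft.
Total: 1.792 + 5.629 + 2.032 + 14.10 years.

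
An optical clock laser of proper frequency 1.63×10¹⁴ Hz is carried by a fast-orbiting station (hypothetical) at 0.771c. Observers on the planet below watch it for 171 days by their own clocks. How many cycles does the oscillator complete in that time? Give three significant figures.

γ = 1/√(1 − 0.771²) = 1/√0.4056 = 1.570
During 171 days of lab time, the oscillator's proper time advances by τ = Δt/γ = 171/1.570 = 108.9 days = 9.409×10⁶ s.
N = f × τ = 1.63×10¹⁴ × 9.409×10⁶ = 1.534×10²¹.

N = 1.53×10²¹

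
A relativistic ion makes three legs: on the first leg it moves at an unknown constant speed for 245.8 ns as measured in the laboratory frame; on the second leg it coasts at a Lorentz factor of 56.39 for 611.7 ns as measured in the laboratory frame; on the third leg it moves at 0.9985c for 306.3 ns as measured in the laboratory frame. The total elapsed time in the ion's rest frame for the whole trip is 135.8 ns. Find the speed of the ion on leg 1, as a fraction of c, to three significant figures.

β = 0.898

Leg 1: speed unknown; τ_1 = 245.8/γ_1.
Leg 2: γ = 56.39; τ_2 = 611.7/56.39 = 10.85 ns.
Leg 3: γ = 1/√(1 − 0.9985²) = 1/√0.002998 = 18.26; τ_3 = 306.3/18.26 = 16.77 ns.
Total proper time: τ_1 + 10.85 + 16.77 = 135.8, so τ_1 = 135.8 − 27.62 = 108.2 ns.
γ_1 = 245.8/108.2 = 2.272; β = √(1 − 1/γ²) = √0.8063.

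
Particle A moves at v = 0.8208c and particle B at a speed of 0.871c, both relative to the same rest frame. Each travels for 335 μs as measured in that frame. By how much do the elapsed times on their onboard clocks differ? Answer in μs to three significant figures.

|τ_A − τ_B| = 26.8 μs

A: γ = 1/√(1 − 0.8208²) = 1/√0.3263 = 1.751; τ_A = 335/1.751 = 191.4 μs.
B: γ = 1/√(1 − 0.871²) = 1/√0.2414 = 2.035; τ_B = 335/2.035 = 164.6 μs.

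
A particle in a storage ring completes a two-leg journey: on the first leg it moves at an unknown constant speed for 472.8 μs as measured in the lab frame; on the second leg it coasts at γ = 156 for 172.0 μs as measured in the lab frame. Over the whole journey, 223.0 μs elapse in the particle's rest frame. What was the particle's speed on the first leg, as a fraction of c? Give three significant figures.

β = 0.883

Leg 1: speed unknown; τ_1 = 472.8/γ_1.
Leg 2: γ = 156; τ_2 = 172.0/156.0 = 1.103 μs.
Total proper time: τ_1 + 1.103 = 223.0, so τ_1 = 223.0 − 1.103 = 221.9 μs.
γ_1 = 472.8/221.9 = 2.131; β = √(1 − 1/γ²) = √0.7797.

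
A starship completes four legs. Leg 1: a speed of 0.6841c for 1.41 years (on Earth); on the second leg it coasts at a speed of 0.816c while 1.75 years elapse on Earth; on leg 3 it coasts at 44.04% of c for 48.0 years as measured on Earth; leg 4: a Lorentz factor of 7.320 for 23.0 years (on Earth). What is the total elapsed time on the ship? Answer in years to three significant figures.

Leg 1: γ = 1/√(1 − 0.6841²) = 1/√0.5320 = 1.371; τ_1 = 1.41/1.371 = 1.028 years.
Leg 2: γ = 1/√(1 − 0.816²) = 1/√0.3341 = 1.730; τ_2 = 1.75/1.730 = 1.012 years.
Leg 3: β = 0.4404; γ = 1/√(1 − 0.4404²) = 1/√0.8060 = 1.114; τ_3 = 48.0/1.114 = 43.09 years.
Leg 4: γ = 7.320; τ_4 = 23.0/7.320 = 3.142 years.
Total: 1.028 + 1.012 + 43.09 + 3.142 years.

τ = 48.3 years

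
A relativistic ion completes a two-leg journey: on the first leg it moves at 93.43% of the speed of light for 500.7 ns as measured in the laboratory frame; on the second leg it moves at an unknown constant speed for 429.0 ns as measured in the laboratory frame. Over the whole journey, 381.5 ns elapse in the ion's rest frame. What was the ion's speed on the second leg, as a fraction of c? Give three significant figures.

Leg 1: β = 0.9343; γ = 1/√(1 − 0.9343²) = 1/√0.1271 = 2.805; τ_1 = 500.7/2.805 = 178.5 ns.
Leg 2: speed unknown; τ_2 = 429.0/γ_2.
Total proper time: 178.5 + τ_2 = 381.5, so τ_2 = 381.5 − 178.5 = 203.0 ns.
γ_2 = 429.0/203.0 = 2.113; β = √(1 − 1/γ²) = √0.7761.

β = 0.881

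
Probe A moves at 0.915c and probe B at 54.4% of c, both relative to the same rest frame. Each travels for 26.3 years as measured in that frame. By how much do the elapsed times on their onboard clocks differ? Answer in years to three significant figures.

|τ_A − τ_B| = 11.5 years

A: γ = 1/√(1 − 0.915²) = 1/√0.1628 = 2.479; τ_A = 26.3/2.479 = 10.61 years.
B: β = 0.544; γ = 1/√(1 − 0.544²) = 1/√0.7041 = 1.192; τ_B = 26.3/1.192 = 22.07 years.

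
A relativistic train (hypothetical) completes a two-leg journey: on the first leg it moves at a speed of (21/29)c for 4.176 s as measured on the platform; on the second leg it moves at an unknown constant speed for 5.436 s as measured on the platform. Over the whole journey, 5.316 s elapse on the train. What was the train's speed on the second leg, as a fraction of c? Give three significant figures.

β = 0.894

Leg 1: γ = 1/√(1 − (21/29)²) = 29/20 = 1.450; τ_1 = 4.176/1.450 = 2.880 s.
Leg 2: speed unknown; τ_2 = 5.436/γ_2.
Total proper time: 2.880 + τ_2 = 5.316, so τ_2 = 5.316 − 2.880 = 2.436 s.
γ_2 = 5.436/2.436 = 2.232; β = √(1 − 1/γ²) = √0.7992.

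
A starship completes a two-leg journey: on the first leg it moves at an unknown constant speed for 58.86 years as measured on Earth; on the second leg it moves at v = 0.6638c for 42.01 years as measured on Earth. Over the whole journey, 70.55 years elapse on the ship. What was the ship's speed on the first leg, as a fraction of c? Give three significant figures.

β = 0.747

Leg 1: speed unknown; τ_1 = 58.86/γ_1.
Leg 2: γ = 1/√(1 − 0.6638²) = 1/√0.5594 = 1.337; τ_2 = 42.01/1.337 = 31.42 years.
Total proper time: τ_1 + 31.42 = 70.55, so τ_1 = 70.55 − 31.42 = 39.13 years.
γ_1 = 58.86/39.13 = 1.504; β = √(1 − 1/γ²) = √0.5580.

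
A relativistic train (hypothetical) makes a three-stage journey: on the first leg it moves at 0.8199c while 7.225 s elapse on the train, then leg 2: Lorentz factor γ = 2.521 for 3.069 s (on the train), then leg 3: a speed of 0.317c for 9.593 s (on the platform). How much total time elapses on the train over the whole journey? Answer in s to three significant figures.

Leg 1: 7.225 s is already measured on the train.
Leg 2: 3.069 s is already measured on the train.
Leg 3: γ = 1/√(1 − 0.317²) = 1/√0.8995 = 1.054; τ_3 = 9.593/1.054 = 9.098 s.
Total: 7.225 + 3.069 + 9.098 s.

τ = 19.4 s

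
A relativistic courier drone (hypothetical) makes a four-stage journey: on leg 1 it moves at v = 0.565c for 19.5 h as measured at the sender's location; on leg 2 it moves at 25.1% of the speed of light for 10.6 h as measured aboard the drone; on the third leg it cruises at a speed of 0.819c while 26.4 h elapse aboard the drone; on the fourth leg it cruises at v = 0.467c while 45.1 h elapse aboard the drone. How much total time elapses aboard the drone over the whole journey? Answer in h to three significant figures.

Leg 1: γ = 1/√(1 − 0.565²) = 1/√0.6808 = 1.212; τ_1 = 19.5/1.212 = 16.09 h.
Leg 2: 10.6 h is already measured aboard the drone.
Leg 3: 26.4 h is already measured aboard the drone.
Leg 4: 45.1 h is already measured aboard the drone.
Total: 16.09 + 10.60 + 26.40 + 45.10 h.

τ = 98.2 h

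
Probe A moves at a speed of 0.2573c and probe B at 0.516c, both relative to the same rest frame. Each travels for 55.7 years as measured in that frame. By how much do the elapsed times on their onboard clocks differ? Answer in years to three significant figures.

|τ_A − τ_B| = 6.11 years

A: γ = 1/√(1 − 0.2573²) = 1/√0.9338 = 1.035; τ_A = 55.7/1.035 = 53.82 years.
B: γ = 1/√(1 − 0.516²) = 1/√0.7337 = 1.167; τ_B = 55.7/1.167 = 47.71 years.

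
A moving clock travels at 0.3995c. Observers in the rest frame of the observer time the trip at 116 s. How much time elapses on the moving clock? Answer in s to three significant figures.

γ = 1/√(1 − 0.3995²) = 1/√0.8404 = 1.091
The interval measured in the rest frame of the observer is the dilated one; the clock on the moving clock measures the proper time τ = Δt/γ = 116/1.091 s.

τ = 106 s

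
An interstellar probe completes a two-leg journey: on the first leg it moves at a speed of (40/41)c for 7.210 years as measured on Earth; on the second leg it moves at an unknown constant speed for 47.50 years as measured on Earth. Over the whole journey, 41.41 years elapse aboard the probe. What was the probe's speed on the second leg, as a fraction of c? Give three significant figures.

Leg 1: γ = 1/√(1 − (40/41)²) = 41/9 ≈ 4.556; τ_1 = 7.210/4.556 = 1.583 years.
Leg 2: speed unknown; τ_2 = 47.50/γ_2.
Total proper time: 1.583 + τ_2 = 41.41, so τ_2 = 41.41 − 1.583 = 39.83 years.
γ_2 = 47.50/39.83 = 1.193; β = √(1 − 1/γ²) = √0.2970.

β = 0.545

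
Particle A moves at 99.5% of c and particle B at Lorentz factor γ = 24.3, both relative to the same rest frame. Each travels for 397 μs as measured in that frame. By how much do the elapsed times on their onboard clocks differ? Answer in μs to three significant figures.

A: β = 0.995; γ = 1/√(1 − 0.995²) = 1/√0.009975 = 10.01; τ_A = 397/10.01 = 39.65 μs.
B: γ = 24.3; τ_B = 397/24.30 = 16.34 μs.

|τ_A − τ_B| = 23.3 μs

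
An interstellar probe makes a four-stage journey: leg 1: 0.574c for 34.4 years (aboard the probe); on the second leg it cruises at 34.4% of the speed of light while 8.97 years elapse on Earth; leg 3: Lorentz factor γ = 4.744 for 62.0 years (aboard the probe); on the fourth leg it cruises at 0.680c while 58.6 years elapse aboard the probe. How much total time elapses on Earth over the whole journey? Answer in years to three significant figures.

Leg 1: γ = 1/√(1 − 0.574²) = 1/√0.6705 = 1.221; Δt_1 = 1.221 × 34.4 = 42.01 years.
Leg 2: 8.97 years is already measured on Earth.
Leg 3: γ = 4.744; Δt_3 = 4.744 × 62.0 = 294.1 years.
Leg 4: γ = 1/√(1 − 0.680²) = 1/√0.5376 = 1.364; Δt_4 = 1.364 × 58.6 = 79.92 years.
Total: 42.01 + 8.970 + 294.1 + 79.92 years.

Δt = 425 years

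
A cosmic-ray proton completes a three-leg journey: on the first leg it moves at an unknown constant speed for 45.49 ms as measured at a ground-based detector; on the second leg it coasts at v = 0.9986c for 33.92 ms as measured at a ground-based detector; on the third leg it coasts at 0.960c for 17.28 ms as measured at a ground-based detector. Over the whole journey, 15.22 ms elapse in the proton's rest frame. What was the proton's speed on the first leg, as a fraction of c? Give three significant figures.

Leg 1: speed unknown; τ_1 = 45.49/γ_1.
Leg 2: γ = 1/√(1 − 0.9986²) = 1/√0.002798 = 18.90; τ_2 = 33.92/18.90 = 1.794 ms.
Leg 3: γ = 1/√(1 − 0.960²) = 25/7 ≈ 3.571; τ_3 = 17.28/3.571 = 4.838 ms.
Total proper time: τ_1 + 1.794 + 4.838 = 15.22, so τ_1 = 15.22 − 6.633 = 8.587 ms.
γ_1 = 45.49/8.587 = 5.297; β = √(1 − 1/γ²) = √0.9644.

β = 0.982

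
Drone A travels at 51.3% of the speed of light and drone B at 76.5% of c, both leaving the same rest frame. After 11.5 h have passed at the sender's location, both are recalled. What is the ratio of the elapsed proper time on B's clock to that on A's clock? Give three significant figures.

τ_B/τ_A = 0.750

A: β = 0.513; γ = 1/√(1 − 0.513²) = 1/√0.7368 = 1.165. B: β = 0.765; γ = 1/√(1 − 0.765²) = 1/√0.4148 = 1.553.
τ_A/τ_B = γ_B/γ_A = 1.553/1.165 = 1.333, so τ_B/τ_A = 0.7503.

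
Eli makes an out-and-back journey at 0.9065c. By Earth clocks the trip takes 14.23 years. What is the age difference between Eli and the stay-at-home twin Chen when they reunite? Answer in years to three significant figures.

γ = 1/√(1 − 0.9065²) = 1/√0.1783 = 2.369
Eli's elapsed proper time: τ = 14.23/2.369 = 6.008 years.
Age gap = Δt − τ = 14.23 − 6.008 years.

Δt − τ = 8.22 years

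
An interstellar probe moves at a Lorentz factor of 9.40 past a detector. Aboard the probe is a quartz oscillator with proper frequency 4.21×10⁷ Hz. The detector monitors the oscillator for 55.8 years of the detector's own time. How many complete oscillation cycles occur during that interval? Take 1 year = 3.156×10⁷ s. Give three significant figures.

N = 7.89×10¹⁵

γ = 9.40
During 55.8 years of lab time, the oscillator's proper time advances by τ = Δt/γ = 55.8/9.400 = 5.936 years = 1.873×10⁸ s.
N = f × τ = 4.21×10⁷ × 1.873×10⁸ = 7.887×10¹⁵.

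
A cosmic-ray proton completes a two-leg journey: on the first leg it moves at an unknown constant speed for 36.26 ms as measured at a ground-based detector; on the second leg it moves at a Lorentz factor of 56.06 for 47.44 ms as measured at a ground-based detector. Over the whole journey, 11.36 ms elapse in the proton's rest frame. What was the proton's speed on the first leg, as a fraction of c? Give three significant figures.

Leg 1: speed unknown; τ_1 = 36.26/γ_1.
Leg 2: γ = 56.06; τ_2 = 47.44/56.06 = 0.8462 ms.
Total proper time: τ_1 + 0.8462 = 11.36, so τ_1 = 11.36 − 0.8462 = 10.51 ms.
γ_1 = 36.26/10.51 = 3.449; β = √(1 − 1/γ²) = √0.9159.

β = 0.957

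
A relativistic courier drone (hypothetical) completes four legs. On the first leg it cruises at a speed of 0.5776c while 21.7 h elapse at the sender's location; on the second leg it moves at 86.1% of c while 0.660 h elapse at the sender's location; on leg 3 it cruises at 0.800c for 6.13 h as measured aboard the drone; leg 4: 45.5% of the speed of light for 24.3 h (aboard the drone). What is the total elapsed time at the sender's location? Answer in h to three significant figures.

Δt = 59.9 h

Leg 1: 21.7 h is already measured at the sender's location.
Leg 2: 0.660 h is already measured at the sender's location.
Leg 3: γ = 1/√(1 − 0.800²) = 5/3 ≈ 1.667; Δt_3 = 1.667 × 6.13 = 10.22 h.
Leg 4: β = 0.455; γ = 1/√(1 − 0.455²) = 1/√0.7930 = 1.123; Δt_4 = 1.123 × 24.3 = 27.29 h.
Total: 21.70 + 0.6600 + 10.22 + 27.29 h.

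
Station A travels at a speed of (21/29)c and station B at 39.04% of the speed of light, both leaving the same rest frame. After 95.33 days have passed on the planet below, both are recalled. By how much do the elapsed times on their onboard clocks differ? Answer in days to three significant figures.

A: γ = 1/√(1 − (21/29)²) = 29/20 = 1.450; τ_A = 95.33/1.450 = 65.74 days.
B: β = 0.3904; γ = 1/√(1 − 0.3904²) = 1/√0.8476 = 1.086; τ_B = 95.33/1.086 = 87.77 days.

|τ_A − τ_B| = 22.0 days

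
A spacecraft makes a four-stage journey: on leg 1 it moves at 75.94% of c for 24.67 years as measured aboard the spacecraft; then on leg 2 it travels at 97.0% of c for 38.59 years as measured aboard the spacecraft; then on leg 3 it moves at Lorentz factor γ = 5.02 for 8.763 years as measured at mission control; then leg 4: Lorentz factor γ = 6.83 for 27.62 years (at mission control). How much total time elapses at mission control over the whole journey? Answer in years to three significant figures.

Δt = 233 years

Leg 1: β = 0.7594; γ = 1/√(1 − 0.7594²) = 1/√0.4233 = 1.537; Δt_1 = 1.537 × 24.67 = 37.92 years.
Leg 2: β = 0.970; γ = 1/√(1 − 0.970²) = 1/√0.05910 = 4.113; Δt_2 = 4.113 × 38.59 = 158.7 years.
Leg 3: 8.763 years is already measured at mission control.
Leg 4: 27.62 years is already measured at mission control.
Total: 37.92 + 158.7 + 8.763 + 27.62 years.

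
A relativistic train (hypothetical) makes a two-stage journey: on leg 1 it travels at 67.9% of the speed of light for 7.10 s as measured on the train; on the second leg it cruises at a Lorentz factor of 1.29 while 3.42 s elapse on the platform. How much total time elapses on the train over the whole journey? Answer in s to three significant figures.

τ = 9.75 s

Leg 1: 7.10 s is already measured on the train.
Leg 2: γ = 1.29; τ_2 = 3.42/1.290 = 2.651 s.
Total: 7.100 + 2.651 s.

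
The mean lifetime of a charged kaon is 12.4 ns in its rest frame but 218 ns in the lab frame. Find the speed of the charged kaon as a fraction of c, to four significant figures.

γ = Δt/τ₀ = 218/12.4 = 17.58
β = √(1 − 1/γ²) = √(1 − 0.003235) = √0.9968

β = 0.9984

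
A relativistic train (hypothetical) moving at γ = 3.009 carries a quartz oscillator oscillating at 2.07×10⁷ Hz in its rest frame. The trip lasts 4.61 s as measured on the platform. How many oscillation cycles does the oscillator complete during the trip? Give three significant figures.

γ = 3.009
The oscillator's own cycle count is N = f × τ where τ is the proper time on the train. τ = Δt/γ = 4.61/3.009 = 1.532 s = 1.532×10⁰ s.
N = 2.07×10⁷ × 1.532×10⁰ = 3.171×10⁷.

N = 3.17×10⁷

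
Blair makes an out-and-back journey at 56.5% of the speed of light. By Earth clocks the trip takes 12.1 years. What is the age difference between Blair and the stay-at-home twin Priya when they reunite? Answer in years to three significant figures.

β = 0.565; γ = 1/√(1 − 0.565²) = 1/√0.6808 = 1.212
Blair's elapsed proper time: τ = 12.1/1.212 = 9.984 years.
Age gap = Δt − τ = 12.1 − 9.984 years.

Δt − τ = 2.12 years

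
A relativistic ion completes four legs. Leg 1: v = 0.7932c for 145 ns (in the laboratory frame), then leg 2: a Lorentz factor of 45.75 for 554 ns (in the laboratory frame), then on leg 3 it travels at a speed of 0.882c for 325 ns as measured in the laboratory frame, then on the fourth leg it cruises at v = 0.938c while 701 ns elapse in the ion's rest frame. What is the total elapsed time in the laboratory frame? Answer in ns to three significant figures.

Δt = 3050 ns

Leg 1: 145 ns is already measured in the laboratory frame.
Leg 2: 554 ns is already measured in the laboratory frame.
Leg 3: 325 ns is already measured in the laboratory frame.
Leg 4: γ = 1/√(1 − 0.938²) = 1/√0.1202 = 2.885; Δt_4 = 2.885 × 701 = 2022 ns.
Total: 145.0 + 554.0 + 325.0 + 2022 ns.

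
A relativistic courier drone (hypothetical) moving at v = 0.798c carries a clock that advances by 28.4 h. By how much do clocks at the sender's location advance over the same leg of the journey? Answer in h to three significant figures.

Δt = 47.1 h

γ = 1/√(1 − 0.798²) = 1/√0.3632 = 1.659
The interval measured aboard the drone is the proper time (both events occur at the same place in that frame); the lab-frame interval is Δt = γτ = 1.659 × 28.4 h.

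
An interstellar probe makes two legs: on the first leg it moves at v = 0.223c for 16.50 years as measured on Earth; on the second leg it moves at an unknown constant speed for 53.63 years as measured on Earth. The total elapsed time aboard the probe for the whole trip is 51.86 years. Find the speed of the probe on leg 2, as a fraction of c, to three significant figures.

Leg 1: γ = 1/√(1 − 0.223²) = 1/√0.9503 = 1.026; τ_1 = 16.50/1.026 = 16.08 years.
Leg 2: speed unknown; τ_2 = 53.63/γ_2.
Total proper time: 16.08 + τ_2 = 51.86, so τ_2 = 51.86 − 16.08 = 35.78 years.
γ_2 = 53.63/35.78 = 1.499; β = √(1 − 1/γ²) = √0.5550.

β = 0.745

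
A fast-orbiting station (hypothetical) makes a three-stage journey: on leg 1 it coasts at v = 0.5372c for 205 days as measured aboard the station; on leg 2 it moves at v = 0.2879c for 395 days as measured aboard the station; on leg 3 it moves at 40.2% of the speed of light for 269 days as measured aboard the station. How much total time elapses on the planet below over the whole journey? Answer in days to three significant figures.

Leg 1: γ = 1/√(1 − 0.5372²) = 1/√0.7114 = 1.186; Δt_1 = 1.186 × 205 = 243.0 days.
Leg 2: γ = 1/√(1 − 0.2879²) = 1/√0.9171 = 1.044; Δt_2 = 1.044 × 395 = 412.5 days.
Leg 3: β = 0.402; γ = 1/√(1 − 0.402²) = 1/√0.8384 = 1.092; Δt_3 = 1.092 × 269 = 293.8 days.
Total: 243.0 + 412.5 + 293.8 days.

Δt = 949 days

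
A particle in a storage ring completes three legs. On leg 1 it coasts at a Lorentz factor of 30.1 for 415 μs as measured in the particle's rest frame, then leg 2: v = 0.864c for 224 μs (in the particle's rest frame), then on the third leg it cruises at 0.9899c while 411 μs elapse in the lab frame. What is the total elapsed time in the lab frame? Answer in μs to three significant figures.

Δt = 1.33×10⁴ μs

Leg 1: γ = 30.1; Δt_1 = 30.10 × 415 = 1.249×10⁴ μs.
Leg 2: γ = 1/√(1 − 0.864²) = 1/√0.2535 = 1.986; Δt_2 = 1.986 × 224 = 444.9 μs.
Leg 3: 411 μs is already measured in the lab frame.
Total: 1.249×10⁴ + 444.9 + 411.0 μs.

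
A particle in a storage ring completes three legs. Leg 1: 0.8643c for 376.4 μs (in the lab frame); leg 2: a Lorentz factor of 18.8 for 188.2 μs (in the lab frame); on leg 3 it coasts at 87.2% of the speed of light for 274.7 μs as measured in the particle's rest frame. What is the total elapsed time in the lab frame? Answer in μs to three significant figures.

Leg 1: 376.4 μs is already measured in the lab frame.
Leg 2: 188.2 μs is already measured in the lab frame.
Leg 3: β = 0.872; γ = 1/√(1 − 0.872²) = 1/√0.2396 = 2.043; Δt_3 = 2.043 × 274.7 = 561.2 μs.
Total: 376.4 + 188.2 + 561.2 μs.

Δt = 1130 μs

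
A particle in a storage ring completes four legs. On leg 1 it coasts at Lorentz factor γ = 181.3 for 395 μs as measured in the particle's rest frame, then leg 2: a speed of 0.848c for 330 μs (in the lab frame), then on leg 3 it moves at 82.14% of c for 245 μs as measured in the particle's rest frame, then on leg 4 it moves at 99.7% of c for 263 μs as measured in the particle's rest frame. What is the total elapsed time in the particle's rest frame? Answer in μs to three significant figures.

τ = 1080 μs

Leg 1: 395 μs is already measured in the particle's rest frame.
Leg 2: γ = 1/√(1 − 0.848²) = 1/√0.2809 = 1.887; τ_2 = 330/1.887 = 174.9 μs.
Leg 3: 245 μs is already measured in the particle's rest frame.
Leg 4: 263 μs is already measured in the particle's rest frame.
Total: 395.0 + 174.9 + 245.0 + 263.0 μs.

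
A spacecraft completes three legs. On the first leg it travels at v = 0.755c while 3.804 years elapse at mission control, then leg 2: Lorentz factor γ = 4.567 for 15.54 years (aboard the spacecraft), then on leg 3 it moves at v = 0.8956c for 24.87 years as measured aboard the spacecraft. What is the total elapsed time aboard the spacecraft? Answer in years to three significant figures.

Leg 1: γ = 1/√(1 − 0.755²) = 1/√0.4300 = 1.525; τ_1 = 3.804/1.525 = 2.494 years.
Leg 2: 15.54 years is already measured aboard the spacecraft.
Leg 3: 24.87 years is already measured aboard the spacecraft.
Total: 2.494 + 15.54 + 24.87 years.

τ = 42.9 years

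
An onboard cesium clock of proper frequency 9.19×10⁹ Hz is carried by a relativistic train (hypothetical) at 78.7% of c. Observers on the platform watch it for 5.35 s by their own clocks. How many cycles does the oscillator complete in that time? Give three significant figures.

N = 3.03×10¹⁰

β = 0.787; γ = 1/√(1 − 0.787²) = 1/√0.3806 = 1.621
During 5.35 s of lab time, the oscillator's proper time advances by τ = Δt/γ = 5.35/1.621 = 3.301 s = 3.301×10⁰ s.
N = f × τ = 9.19×10⁹ × 3.301×10⁰ = 3.033×10¹⁰.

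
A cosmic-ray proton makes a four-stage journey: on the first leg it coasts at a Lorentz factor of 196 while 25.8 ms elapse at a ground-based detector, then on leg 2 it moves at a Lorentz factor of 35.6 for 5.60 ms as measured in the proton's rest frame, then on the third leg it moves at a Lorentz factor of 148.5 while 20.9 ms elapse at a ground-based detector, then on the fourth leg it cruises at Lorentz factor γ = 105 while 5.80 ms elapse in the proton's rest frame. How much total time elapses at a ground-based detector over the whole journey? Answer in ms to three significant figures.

Δt = 855 ms

Leg 1: 25.8 ms is already measured at a ground-based detector.
Leg 2: γ = 35.6; Δt_2 = 35.60 × 5.60 = 199.4 ms.
Leg 3: 20.9 ms is already measured at a ground-based detector.
Leg 4: γ = 105; Δt_4 = 105.0 × 5.80 = 609.0 ms.
Total: 25.80 + 199.4 + 20.90 + 609.0 ms.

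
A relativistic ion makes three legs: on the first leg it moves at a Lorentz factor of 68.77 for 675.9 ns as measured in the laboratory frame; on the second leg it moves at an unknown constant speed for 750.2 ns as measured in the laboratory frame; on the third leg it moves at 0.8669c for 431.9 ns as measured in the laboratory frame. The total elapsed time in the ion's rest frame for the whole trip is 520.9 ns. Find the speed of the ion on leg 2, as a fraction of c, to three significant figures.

Leg 1: γ = 68.77; τ_1 = 675.9/68.77 = 9.828 ns.
Leg 2: speed unknown; τ_2 = 750.2/γ_2.
Leg 3: γ = 1/√(1 − 0.8669²) = 1/√0.2485 = 2.006; τ_3 = 431.9/2.006 = 215.3 ns.
Total proper time: 9.828 + τ_2 + 215.3 = 520.9, so τ_2 = 520.9 − 225.1 = 295.8 ns.
γ_2 = 750.2/295.8 = 2.536; β = √(1 − 1/γ²) = √0.8446.

β = 0.919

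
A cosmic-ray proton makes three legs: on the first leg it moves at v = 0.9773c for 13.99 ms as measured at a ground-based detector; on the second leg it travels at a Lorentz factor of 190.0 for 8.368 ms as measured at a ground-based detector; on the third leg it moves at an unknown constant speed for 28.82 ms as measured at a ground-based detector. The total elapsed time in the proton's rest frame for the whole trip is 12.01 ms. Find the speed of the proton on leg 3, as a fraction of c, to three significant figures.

β = 0.950

Leg 1: γ = 1/√(1 − 0.9773²) = 1/√0.04488 = 4.720; τ_1 = 13.99/4.720 = 2.964 ms.
Leg 2: γ = 190.0; τ_2 = 8.368/190.0 = 0.04404 ms.
Leg 3: speed unknown; τ_3 = 28.82/γ_3.
Total proper time: 2.964 + 0.04404 + τ_3 = 12.01, so τ_3 = 12.01 − 3.008 = 9.002 ms.
γ_3 = 28.82/9.002 = 3.201; β = √(1 − 1/γ²) = √0.9024.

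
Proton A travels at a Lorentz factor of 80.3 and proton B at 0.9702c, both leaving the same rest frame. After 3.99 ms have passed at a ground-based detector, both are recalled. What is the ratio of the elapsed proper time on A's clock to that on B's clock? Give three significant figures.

τ_A/τ_B = 0.0514

A: γ = 80.3. B: γ = 1/√(1 − 0.9702²) = 1/√0.05871 = 4.127.
τ_A/τ_B = γ_B/γ_A = 4.127/80.30 = 0.05140, so τ_A/τ_B = 0.05140.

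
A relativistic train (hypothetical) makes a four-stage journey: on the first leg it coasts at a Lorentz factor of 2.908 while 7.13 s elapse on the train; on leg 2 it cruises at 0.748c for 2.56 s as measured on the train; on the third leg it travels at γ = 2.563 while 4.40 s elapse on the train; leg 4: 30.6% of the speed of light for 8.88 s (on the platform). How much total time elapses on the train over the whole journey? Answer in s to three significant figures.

τ = 22.5 s

Leg 1: 7.13 s is already measured on the train.
Leg 2: 2.56 s is already measured on the train.
Leg 3: 4.40 s is already measured on the train.
Leg 4: β = 0.306; γ = 1/√(1 − 0.306²) = 1/√0.9064 = 1.050; τ_4 = 8.88/1.050 = 8.454 s.
Total: 7.130 + 2.560 + 4.400 + 8.454 s.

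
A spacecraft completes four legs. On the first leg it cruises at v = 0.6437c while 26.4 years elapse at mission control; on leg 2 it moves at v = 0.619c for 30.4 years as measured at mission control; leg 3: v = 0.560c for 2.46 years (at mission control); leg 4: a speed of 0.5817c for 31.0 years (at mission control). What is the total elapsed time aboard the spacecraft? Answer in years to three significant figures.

τ = 71.3 years

Leg 1: γ = 1/√(1 − 0.6437²) = 1/√0.5857 = 1.307; τ_1 = 26.4/1.307 = 20.20 years.
Leg 2: γ = 1/√(1 − 0.619²) = 1/√0.6168 = 1.273; τ_2 = 30.4/1.273 = 23.88 years.
Leg 3: γ = 1/√(1 − 0.560²) = 1/√0.6864 = 1.207; τ_3 = 2.46/1.207 = 2.038 years.
Leg 4: γ = 1/√(1 − 0.5817²) = 1/√0.6616 = 1.229; τ_4 = 31.0/1.229 = 25.22 years.
Total: 20.20 + 23.88 + 2.038 + 25.22 years.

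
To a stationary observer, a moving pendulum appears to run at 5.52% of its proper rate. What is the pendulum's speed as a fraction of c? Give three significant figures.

β = 0.998

Rate ratio = 1/γ, so γ = 1/0.0552 = 18.12.
β = √(1 − 1/γ²) = √(1 − 0.0552²) = √0.9970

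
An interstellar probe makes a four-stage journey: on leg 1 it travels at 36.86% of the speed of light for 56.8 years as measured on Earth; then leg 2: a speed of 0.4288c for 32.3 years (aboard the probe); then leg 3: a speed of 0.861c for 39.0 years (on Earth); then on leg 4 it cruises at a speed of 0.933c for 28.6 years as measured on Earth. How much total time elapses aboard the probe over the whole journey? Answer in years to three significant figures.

τ = 115 years

Leg 1: β = 0.3686; γ = 1/√(1 − 0.3686²) = 1/√0.8641 = 1.076; τ_1 = 56.8/1.076 = 52.80 years.
Leg 2: 32.3 years is already measured aboard the probe.
Leg 3: γ = 1/√(1 − 0.861²) = 1/√0.2587 = 1.966; τ_3 = 39.0/1.966 = 19.84 years.
Leg 4: γ = 1/√(1 − 0.933²) = 1/√0.1295 = 2.779; τ_4 = 28.6/2.779 = 10.29 years.
Total: 52.80 + 32.30 + 19.84 + 10.29 years.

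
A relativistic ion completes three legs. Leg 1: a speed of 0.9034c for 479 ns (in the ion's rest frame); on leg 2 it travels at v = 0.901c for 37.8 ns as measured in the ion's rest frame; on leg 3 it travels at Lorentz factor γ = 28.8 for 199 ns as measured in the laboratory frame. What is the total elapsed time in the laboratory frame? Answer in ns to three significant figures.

Δt = 1400 ns

Leg 1: γ = 1/√(1 − 0.9034²) = 1/√0.1839 = 2.332; Δt_1 = 2.332 × 479 = 1117 ns.
Leg 2: γ = 1/√(1 − 0.901²) = 1/√0.1882 = 2.305; Δt_2 = 2.305 × 37.8 = 87.13 ns.
Leg 3: 199 ns is already measured in the laboratory frame.
Total: 1117 + 87.13 + 199.0 ns.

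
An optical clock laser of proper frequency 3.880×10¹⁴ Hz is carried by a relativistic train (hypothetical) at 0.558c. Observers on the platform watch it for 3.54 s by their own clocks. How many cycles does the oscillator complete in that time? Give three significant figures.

γ = 1/√(1 − 0.558²) = 1/√0.6886 = 1.205
During 3.54 s of lab time, the oscillator's proper time advances by τ = Δt/γ = 3.54/1.205 = 2.938 s = 2.938×10⁰ s.
N = f × τ = 3.880×10¹⁴ × 2.938×10⁰ = 1.140×10¹⁵.

N = 1.14×10¹⁵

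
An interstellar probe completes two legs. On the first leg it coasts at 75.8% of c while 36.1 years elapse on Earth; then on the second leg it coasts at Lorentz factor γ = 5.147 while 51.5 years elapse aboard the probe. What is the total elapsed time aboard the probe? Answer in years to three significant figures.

τ = 75.0 years

Leg 1: β = 0.758; γ = 1/√(1 − 0.758²) = 1/√0.4254 = 1.533; τ_1 = 36.1/1.533 = 23.55 years.
Leg 2: 51.5 years is already measured aboard the probe.
Total: 23.55 + 51.50 years.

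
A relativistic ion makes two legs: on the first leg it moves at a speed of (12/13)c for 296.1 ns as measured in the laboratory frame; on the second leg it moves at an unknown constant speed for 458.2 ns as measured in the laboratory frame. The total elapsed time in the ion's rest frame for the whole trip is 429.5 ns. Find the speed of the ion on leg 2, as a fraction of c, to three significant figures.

Leg 1: γ = 1/√(1 − (12/13)²) = 13/5 = 2.600; τ_1 = 296.1/2.600 = 113.9 ns.
Leg 2: speed unknown; τ_2 = 458.2/γ_2.
Total proper time: 113.9 + τ_2 = 429.5, so τ_2 = 429.5 − 113.9 = 315.6 ns.
γ_2 = 458.2/315.6 = 1.452; β = √(1 − 1/γ²) = √0.5255.

β = 0.725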